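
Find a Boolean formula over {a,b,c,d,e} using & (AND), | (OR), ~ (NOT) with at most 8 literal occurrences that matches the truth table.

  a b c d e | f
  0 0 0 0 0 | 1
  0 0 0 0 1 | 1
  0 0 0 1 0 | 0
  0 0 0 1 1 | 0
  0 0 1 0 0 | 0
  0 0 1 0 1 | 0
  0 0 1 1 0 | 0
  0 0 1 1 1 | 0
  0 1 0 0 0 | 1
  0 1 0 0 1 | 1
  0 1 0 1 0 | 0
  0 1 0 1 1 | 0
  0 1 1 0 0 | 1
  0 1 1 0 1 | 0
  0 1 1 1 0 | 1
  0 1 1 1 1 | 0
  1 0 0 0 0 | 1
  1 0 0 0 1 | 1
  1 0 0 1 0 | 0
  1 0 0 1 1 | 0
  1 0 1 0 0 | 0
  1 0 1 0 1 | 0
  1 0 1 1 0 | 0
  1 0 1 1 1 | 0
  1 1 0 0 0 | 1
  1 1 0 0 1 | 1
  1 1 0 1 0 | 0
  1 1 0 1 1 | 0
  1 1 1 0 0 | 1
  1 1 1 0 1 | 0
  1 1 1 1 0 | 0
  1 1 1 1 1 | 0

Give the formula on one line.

((~c & ~d) | (((~e & c) & (~d | ~a)) & b))

  ~c = 11110000111100001111000011110000
  ~d = 11001100110011001100110011001100
  (~c & ~d) = 11000000110000001100000011000000
  ~e = 10101010101010101010101010101010
  (~e & c) = 00001010000010100000101000001010
  ~a = 11111111111111110000000000000000
  (~d | ~a) = 11111111111111111100110011001100
  ((~e & c) & (~d | ~a)) = 00001010000010100000100000001000
  (((~e & c) & (~d | ~a)) & b) = 00000000000010100000000000001000
  ((~c & ~d) | (((~e & c) & (~d | ~a)) & b)) = 11000000110010101100000011001000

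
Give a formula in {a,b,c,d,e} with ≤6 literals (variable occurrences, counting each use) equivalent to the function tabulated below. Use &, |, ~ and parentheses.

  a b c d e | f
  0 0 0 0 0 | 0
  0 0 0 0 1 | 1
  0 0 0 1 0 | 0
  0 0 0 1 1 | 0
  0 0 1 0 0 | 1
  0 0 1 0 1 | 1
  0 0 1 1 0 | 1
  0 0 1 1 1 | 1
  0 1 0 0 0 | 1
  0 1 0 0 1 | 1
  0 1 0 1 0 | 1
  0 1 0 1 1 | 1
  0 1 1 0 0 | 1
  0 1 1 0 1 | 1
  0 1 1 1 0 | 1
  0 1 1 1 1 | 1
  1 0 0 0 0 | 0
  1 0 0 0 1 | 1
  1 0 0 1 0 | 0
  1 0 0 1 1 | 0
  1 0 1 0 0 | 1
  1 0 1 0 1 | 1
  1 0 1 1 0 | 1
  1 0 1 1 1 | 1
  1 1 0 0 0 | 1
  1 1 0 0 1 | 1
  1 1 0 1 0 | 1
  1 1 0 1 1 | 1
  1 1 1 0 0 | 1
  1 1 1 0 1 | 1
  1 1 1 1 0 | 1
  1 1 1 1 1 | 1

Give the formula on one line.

((~d & e) | (b | c))

  ~d = 11001100110011001100110011001100
  (~d & e) = 01000100010001000100010001000100
  (b | c) = 00001111111111110000111111111111
  ((~d & e) | (b | c)) = 01001111111111110100111111111111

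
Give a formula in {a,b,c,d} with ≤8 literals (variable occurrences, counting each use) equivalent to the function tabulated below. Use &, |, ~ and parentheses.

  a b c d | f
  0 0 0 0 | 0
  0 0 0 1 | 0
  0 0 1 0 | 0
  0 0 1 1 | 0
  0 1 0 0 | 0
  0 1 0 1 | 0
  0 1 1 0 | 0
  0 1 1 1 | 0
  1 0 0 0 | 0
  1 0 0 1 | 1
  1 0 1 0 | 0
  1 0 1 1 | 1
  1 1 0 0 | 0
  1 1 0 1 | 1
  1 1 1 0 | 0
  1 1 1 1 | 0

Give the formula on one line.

((((d & ~b) | (~d | ~c)) & a) & d)

  ~b = 1111000011110000
  (d & ~b) = 0101000001010000
  ~d = 1010101010101010
  ~c = 1100110011001100
  (~d | ~c) = 1110111011101110
  ((d & ~b) | (~d | ~c)) = 1111111011111110
  (((d & ~b) | (~d | ~c)) & a) = 0000000011111110
  ((((d & ~b) | (~d | ~c)) & a) & d) = 0000000001010100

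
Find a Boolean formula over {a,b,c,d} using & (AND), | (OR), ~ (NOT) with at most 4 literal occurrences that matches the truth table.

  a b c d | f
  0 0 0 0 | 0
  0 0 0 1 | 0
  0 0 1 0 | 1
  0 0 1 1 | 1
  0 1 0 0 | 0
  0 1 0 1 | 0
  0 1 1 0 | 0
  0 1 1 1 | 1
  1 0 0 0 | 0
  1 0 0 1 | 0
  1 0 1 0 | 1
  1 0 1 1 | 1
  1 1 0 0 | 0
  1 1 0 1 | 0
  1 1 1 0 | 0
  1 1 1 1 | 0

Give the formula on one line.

  ~b = 1111000011110000
  ~a = 1111111100000000
  (d & ~a) = 0101010100000000
  (~b | (d & ~a)) = 1111010111110000
  ((~b | (d & ~a)) & c) = 0011000100110000

((~b | (d & ~a)) & c)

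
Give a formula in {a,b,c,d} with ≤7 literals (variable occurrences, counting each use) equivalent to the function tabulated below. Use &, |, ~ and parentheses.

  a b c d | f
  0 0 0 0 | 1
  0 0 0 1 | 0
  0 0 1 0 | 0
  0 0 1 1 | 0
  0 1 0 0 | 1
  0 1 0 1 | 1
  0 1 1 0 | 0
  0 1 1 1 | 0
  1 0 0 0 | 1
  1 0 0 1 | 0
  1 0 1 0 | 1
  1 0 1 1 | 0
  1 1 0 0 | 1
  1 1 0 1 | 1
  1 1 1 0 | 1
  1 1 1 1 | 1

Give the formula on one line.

((~d | b) & (a | ~c))

  ~d = 1010101010101010
  (~d | b) = 1010111110101111
  ~c = 1100110011001100
  (a | ~c) = 1100110011111111
  ((~d | b) & (a | ~c)) = 1000110010101111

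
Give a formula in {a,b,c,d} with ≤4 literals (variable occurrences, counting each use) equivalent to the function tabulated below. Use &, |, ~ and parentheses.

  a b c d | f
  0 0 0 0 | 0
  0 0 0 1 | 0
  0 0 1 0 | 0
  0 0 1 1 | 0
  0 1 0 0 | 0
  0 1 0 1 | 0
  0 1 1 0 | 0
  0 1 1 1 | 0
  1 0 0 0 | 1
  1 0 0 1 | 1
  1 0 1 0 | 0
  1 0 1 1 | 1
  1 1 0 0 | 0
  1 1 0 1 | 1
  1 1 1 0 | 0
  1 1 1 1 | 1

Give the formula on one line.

((d | (~c & ~b)) & a)

  ~c = 1100110011001100
  ~b = 1111000011110000
  (~c & ~b) = 1100000011000000
  (d | (~c & ~b)) = 1101010111010101
  ((d | (~c & ~b)) & a) = 0000000011010101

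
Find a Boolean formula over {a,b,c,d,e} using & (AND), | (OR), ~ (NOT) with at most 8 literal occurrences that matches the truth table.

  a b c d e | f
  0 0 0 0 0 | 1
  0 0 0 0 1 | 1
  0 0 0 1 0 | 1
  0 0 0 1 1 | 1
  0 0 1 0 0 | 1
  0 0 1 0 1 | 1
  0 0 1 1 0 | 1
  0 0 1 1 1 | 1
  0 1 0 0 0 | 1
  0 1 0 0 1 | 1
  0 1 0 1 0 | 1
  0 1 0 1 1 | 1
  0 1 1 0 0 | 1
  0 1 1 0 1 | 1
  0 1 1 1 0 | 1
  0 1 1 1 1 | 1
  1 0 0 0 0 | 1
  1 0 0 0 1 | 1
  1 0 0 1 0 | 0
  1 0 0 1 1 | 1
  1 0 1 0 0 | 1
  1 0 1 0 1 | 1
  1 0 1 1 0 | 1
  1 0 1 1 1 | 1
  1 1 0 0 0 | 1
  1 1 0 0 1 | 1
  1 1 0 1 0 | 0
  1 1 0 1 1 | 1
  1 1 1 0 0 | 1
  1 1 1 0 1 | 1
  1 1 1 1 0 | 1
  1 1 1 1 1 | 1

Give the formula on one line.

((~a | ((~d | c) & ~e)) | e)

  ~a = 11111111111111110000000000000000
  ~d = 11001100110011001100110011001100
  (~d | c) = 11001111110011111100111111001111
  ~e = 10101010101010101010101010101010
  ((~d | c) & ~e) = 10001010100010101000101010001010
  (~a | ((~d | c) & ~e)) = 11111111111111111000101010001010
  ((~a | ((~d | c) & ~e)) | e) = 11111111111111111101111111011111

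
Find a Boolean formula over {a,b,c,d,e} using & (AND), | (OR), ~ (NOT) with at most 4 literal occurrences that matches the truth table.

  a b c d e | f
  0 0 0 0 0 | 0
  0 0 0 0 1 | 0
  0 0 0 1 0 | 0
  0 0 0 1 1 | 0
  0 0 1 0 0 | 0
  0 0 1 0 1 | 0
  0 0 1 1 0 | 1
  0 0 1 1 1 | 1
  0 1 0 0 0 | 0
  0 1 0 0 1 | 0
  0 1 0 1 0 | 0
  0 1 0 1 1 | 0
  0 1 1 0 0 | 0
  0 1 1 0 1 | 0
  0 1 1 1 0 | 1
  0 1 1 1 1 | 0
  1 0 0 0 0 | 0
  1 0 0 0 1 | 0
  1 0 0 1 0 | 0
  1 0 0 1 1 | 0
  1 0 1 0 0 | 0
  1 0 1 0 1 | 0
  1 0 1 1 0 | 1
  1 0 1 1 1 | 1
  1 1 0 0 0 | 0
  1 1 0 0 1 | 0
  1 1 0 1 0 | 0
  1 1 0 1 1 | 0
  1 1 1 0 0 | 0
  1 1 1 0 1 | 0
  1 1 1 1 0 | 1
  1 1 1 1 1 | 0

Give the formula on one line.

  ~b = 11111111000000001111111100000000
  ~e = 10101010101010101010101010101010
  (~b | ~e) = 11111111101010101111111110101010
  ((~b | ~e) & d) = 00110011001000100011001100100010
  (((~b | ~e) & d) & c) = 00000011000000100000001100000010

(((~b | ~e) & d) & c)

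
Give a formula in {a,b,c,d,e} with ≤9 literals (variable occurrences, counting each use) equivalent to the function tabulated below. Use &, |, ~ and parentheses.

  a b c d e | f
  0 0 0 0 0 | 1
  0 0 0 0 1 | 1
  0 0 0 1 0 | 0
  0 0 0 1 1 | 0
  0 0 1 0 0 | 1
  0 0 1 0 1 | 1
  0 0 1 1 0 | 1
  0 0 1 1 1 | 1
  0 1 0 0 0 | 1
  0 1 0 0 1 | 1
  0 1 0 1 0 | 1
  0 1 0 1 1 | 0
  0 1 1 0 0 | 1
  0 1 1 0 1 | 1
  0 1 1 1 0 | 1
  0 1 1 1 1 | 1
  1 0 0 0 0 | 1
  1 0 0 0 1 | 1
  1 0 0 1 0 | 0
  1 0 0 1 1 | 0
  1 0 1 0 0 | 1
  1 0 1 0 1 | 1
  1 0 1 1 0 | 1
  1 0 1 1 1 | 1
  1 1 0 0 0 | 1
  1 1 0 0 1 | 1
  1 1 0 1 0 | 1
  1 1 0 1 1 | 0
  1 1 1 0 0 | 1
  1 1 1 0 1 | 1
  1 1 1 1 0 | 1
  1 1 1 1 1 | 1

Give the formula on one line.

  ~d = 11001100110011001100110011001100
  ~b = 11111111000000001111111100000000
  (~b & ~d) = 11001100000000001100110000000000
  ~e = 10101010101010101010101010101010
  (b & ~e) = 00000000101010100000000010101010
  (c | (b & ~e)) = 00001111101011110000111110101111
  ((~b & ~d) | (c | (b & ~e))) = 11001111101011111100111110101111
  (~d | ((~b & ~d) | (c | (b & ~e)))) = 11001111111011111100111111101111

(~d | ((~b & ~d) | (c | (b & ~e))))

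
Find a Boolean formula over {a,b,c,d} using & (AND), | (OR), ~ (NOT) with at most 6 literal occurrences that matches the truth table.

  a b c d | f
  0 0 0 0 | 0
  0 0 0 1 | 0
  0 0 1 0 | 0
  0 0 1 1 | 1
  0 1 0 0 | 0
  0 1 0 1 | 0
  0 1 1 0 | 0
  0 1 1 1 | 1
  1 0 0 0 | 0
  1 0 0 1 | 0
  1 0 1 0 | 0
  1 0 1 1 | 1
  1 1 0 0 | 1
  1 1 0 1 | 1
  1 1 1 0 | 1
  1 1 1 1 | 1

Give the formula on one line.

((c & ((d & c) | ~c)) | (a & b))

  (d & c) = 0001000100010001
  ~c = 1100110011001100
  ((d & c) | ~c) = 1101110111011101
  (c & ((d & c) | ~c)) = 0001000100010001
  (a & b) = 0000000000001111
  ((c & ((d & c) | ~c)) | (a & b)) = 0001000100011111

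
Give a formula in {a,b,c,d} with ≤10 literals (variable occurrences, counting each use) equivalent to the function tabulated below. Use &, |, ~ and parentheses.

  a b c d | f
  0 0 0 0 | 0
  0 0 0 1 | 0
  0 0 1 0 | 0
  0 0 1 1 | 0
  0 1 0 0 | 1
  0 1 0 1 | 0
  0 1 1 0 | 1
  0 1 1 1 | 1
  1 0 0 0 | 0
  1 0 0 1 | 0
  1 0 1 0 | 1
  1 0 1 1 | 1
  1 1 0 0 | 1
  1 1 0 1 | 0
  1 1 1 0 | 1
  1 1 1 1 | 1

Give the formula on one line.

  ~b = 1111000011110000
  ~d = 1010101010101010
  (~b | ~d) = 1111101011111010
  (b & (~b | ~d)) = 0000101000001010
  (d | ~b) = 1111010111110101
  (c & (d | ~b)) = 0011000100110001
  ((b & (~b | ~d)) | (c & (d | ~b))) = 0011101100111011
  (b | a) = 0000111111111111
  ~c = 1100110011001100
  ((b | a) | ~c) = 1100111111111111
  (((b & (~b | ~d)) | (c & (d | ~b))) & ((b | a) | ~c)) = 0000101100111011

(((b & (~b | ~d)) | (c & (d | ~b))) & ((b | a) | ~c))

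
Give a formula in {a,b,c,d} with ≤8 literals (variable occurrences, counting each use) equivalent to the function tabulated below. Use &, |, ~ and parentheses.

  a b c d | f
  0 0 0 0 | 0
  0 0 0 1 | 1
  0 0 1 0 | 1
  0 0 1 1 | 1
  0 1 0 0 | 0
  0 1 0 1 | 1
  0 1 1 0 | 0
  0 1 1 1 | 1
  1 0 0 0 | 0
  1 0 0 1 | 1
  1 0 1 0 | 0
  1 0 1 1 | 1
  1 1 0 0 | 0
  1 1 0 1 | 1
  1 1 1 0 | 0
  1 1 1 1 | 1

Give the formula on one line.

((d | (c & ~a)) & (~b | d))

  ~a = 1111111100000000
  (c & ~a) = 0011001100000000
  (d | (c & ~a)) = 0111011101010101
  ~b = 1111000011110000
  (~b | d) = 1111010111110101
  ((d | (c & ~a)) & (~b | d)) = 0111010101010101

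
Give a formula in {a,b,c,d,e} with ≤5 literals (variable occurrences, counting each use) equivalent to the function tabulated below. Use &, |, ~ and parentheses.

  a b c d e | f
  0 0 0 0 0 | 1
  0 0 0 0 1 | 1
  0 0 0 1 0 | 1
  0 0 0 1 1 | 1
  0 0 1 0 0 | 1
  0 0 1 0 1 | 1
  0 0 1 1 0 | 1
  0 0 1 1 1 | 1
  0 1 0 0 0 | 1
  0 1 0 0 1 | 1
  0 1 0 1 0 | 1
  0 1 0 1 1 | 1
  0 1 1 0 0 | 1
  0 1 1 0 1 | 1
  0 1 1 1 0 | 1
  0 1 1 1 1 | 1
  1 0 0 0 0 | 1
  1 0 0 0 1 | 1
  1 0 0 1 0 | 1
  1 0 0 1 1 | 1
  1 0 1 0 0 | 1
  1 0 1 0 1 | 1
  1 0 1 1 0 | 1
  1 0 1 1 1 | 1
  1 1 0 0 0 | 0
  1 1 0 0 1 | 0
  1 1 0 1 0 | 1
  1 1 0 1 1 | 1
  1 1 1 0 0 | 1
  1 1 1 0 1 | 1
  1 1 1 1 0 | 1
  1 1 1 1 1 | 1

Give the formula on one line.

  ~b = 11111111000000001111111100000000
  ~a = 11111111111111110000000000000000
  (c | ~a) = 11111111111111110000111100001111
  (~b | (c | ~a)) = 11111111111111111111111100001111
  (d | (~b | (c | ~a))) = 11111111111111111111111100111111

(d | (~b | (c | ~a)))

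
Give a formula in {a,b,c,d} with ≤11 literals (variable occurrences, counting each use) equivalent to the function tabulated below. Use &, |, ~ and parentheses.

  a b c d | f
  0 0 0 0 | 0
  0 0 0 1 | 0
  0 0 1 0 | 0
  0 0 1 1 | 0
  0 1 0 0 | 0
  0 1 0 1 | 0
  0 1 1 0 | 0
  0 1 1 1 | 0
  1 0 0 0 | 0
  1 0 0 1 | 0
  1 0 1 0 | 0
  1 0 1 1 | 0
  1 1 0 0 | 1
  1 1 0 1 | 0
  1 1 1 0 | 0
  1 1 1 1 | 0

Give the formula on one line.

  ~d = 1010101010101010
  (~d & a) = 0000000010101010
  ~c = 1100110011001100
  ~a = 1111111100000000
  (c | ~a) = 1111111100110011
  ((c | ~a) | b) = 1111111100111111
  (c | d) = 0111011101110111
  (((c | ~a) | b) | (c | d)) = 1111111101111111
  (~c & (((c | ~a) | b) | (c | d))) = 1100110001001100
  ((~d & a) & (~c & (((c | ~a) | b) | (c | d)))) = 0000000000001000

((~d & a) & (~c & (((c | ~a) | b) | (c | d))))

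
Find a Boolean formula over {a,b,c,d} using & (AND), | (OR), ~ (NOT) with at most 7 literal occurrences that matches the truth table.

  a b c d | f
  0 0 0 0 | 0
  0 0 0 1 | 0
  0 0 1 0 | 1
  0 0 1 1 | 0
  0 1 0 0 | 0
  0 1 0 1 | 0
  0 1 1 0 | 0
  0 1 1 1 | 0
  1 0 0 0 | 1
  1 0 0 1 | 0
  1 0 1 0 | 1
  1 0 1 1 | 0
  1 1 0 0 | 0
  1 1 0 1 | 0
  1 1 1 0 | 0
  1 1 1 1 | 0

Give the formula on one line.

(~b & ((a | c) & (~d | b)))

  ~b = 1111000011110000
  (a | c) = 0011001111111111
  ~d = 1010101010101010
  (~d | b) = 1010111110101111
  ((a | c) & (~d | b)) = 0010001110101111
  (~b & ((a | c) & (~d | b))) = 0010000010100000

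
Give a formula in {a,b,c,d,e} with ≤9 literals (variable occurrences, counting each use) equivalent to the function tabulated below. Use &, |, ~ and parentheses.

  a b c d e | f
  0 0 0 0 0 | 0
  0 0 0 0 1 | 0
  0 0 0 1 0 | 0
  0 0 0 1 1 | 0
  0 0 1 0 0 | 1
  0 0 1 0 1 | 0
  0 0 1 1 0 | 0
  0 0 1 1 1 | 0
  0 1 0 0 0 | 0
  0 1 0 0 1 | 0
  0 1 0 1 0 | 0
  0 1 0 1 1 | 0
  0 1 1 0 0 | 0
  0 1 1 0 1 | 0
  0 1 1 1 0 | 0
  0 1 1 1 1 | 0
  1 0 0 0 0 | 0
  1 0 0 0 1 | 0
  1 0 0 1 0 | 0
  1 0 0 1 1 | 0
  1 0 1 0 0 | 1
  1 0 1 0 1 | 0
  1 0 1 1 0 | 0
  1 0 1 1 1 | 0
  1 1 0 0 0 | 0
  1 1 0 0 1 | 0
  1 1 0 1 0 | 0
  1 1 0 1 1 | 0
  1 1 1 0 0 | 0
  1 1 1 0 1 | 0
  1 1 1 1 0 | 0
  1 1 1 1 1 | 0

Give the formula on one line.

(((~e | (e & d)) & ~b) & ((b | ~d) & (c | d)))

  ~e = 10101010101010101010101010101010
  (e & d) = 00010001000100010001000100010001
  (~e | (e & d)) = 10111011101110111011101110111011
  ~b = 11111111000000001111111100000000
  ((~e | (e & d)) & ~b) = 10111011000000001011101100000000
  ~d = 11001100110011001100110011001100
  (b | ~d) = 11001100111111111100110011111111
  (c | d) = 00111111001111110011111100111111
  ((b | ~d) & (c | d)) = 00001100001111110000110000111111
  (((~e | (e & d)) & ~b) & ((b | ~d) & (c | d))) = 00001000000000000000100000000000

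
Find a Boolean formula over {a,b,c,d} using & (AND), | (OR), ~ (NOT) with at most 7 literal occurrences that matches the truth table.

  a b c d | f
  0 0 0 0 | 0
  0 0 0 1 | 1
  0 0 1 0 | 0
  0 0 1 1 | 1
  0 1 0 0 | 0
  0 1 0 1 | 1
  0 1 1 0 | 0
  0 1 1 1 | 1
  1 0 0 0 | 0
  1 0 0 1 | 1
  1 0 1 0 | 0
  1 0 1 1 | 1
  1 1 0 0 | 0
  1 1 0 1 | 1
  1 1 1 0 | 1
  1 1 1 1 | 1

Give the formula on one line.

((b & ((a & d) | (c & a))) | d)

  (a & d) = 0000000001010101
  (c & a) = 0000000000110011
  ((a & d) | (c & a)) = 0000000001110111
  (b & ((a & d) | (c & a))) = 0000000000000111
  ((b & ((a & d) | (c & a))) | d) = 0101010101010111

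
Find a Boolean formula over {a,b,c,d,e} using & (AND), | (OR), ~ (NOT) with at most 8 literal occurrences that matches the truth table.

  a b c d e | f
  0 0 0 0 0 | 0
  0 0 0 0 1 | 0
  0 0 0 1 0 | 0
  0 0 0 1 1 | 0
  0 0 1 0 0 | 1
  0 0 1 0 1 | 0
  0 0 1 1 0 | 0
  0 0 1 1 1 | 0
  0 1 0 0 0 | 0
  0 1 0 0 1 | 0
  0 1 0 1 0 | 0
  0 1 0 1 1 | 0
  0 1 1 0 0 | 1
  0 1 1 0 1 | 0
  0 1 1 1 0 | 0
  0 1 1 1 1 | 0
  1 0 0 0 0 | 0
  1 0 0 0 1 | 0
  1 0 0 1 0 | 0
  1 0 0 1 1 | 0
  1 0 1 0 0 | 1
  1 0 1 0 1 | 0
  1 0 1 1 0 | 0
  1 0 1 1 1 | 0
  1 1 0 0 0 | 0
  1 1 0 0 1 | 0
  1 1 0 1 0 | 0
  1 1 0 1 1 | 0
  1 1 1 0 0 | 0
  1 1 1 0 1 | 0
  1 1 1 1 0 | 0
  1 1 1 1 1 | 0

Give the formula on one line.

  ~a = 11111111111111110000000000000000
  ~b = 11111111000000001111111100000000
  (~a | ~b) = 11111111111111111111111100000000
  ~d = 11001100110011001100110011001100
  (~d & c) = 00001100000011000000110000001100
  ~e = 10101010101010101010101010101010
  (d | ~e) = 10111011101110111011101110111011
  ((~d & c) & (d | ~e)) = 00001000000010000000100000001000
  ((~a | ~b) & ((~d & c) & (d | ~e))) = 00001000000010000000100000000000

((~a | ~b) & ((~d & c) & (d | ~e)))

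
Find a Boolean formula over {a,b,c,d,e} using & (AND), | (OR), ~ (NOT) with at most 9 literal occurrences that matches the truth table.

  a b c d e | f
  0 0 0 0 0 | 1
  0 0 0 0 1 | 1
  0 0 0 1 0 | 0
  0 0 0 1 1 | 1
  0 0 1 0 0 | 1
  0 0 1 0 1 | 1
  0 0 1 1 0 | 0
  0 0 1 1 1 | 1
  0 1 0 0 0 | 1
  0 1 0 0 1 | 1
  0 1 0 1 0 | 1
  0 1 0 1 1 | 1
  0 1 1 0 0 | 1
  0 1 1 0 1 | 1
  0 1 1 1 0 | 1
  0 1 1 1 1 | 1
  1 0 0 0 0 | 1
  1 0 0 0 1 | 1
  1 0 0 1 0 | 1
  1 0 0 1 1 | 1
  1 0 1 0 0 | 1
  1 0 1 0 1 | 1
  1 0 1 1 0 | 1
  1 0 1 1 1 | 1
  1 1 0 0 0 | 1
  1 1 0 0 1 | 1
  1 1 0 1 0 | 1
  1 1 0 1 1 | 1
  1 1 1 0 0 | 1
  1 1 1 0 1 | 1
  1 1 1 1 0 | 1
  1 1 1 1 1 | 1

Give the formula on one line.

((e | ((b & (~a | ~c)) | ~d)) | a)

  ~a = 11111111111111110000000000000000
  ~c = 11110000111100001111000011110000
  (~a | ~c) = 11111111111111111111000011110000
  (b & (~a | ~c)) = 00000000111111110000000011110000
  ~d = 11001100110011001100110011001100
  ((b & (~a | ~c)) | ~d) = 11001100111111111100110011111100
  (e | ((b & (~a | ~c)) | ~d)) = 11011101111111111101110111111101
  ((e | ((b & (~a | ~c)) | ~d)) | a) = 11011101111111111111111111111111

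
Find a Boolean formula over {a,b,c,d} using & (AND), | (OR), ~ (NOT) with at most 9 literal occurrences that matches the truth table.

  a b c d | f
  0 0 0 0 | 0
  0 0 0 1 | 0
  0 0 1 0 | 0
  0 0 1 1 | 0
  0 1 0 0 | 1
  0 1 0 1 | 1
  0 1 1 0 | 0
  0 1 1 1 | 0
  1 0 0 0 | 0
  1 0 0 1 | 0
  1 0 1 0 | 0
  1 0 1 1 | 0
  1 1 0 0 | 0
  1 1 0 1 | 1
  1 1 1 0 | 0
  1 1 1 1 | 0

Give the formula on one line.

((~b | ((d | ~a) & (b & ~c))) & b)

  ~b = 1111000011110000
  ~a = 1111111100000000
  (d | ~a) = 1111111101010101
  ~c = 1100110011001100
  (b & ~c) = 0000110000001100
  ((d | ~a) & (b & ~c)) = 0000110000000100
  (~b | ((d | ~a) & (b & ~c))) = 1111110011110100
  ((~b | ((d | ~a) & (b & ~c))) & b) = 0000110000000100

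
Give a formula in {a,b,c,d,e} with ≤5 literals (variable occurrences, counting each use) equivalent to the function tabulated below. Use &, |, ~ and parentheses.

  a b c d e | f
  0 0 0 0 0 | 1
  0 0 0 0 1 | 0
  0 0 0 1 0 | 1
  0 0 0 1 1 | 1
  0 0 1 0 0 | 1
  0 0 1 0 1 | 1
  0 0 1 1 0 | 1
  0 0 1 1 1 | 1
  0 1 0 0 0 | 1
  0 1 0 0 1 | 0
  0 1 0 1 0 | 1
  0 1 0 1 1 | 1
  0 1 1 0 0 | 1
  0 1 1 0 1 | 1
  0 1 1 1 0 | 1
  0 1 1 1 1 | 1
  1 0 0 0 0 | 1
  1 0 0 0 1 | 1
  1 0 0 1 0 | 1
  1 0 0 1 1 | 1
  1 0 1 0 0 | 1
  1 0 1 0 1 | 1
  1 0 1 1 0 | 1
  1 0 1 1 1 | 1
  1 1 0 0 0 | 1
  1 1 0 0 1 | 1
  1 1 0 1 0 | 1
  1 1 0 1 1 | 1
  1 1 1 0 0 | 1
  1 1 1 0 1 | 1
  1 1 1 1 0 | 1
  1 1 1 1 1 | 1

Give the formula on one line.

((a | d) | (a | (c | ~e)))

  (a | d) = 00110011001100111111111111111111
  ~e = 10101010101010101010101010101010
  (c | ~e) = 10101111101011111010111110101111
  (a | (c | ~e)) = 10101111101011111111111111111111
  ((a | d) | (a | (c | ~e))) = 10111111101111111111111111111111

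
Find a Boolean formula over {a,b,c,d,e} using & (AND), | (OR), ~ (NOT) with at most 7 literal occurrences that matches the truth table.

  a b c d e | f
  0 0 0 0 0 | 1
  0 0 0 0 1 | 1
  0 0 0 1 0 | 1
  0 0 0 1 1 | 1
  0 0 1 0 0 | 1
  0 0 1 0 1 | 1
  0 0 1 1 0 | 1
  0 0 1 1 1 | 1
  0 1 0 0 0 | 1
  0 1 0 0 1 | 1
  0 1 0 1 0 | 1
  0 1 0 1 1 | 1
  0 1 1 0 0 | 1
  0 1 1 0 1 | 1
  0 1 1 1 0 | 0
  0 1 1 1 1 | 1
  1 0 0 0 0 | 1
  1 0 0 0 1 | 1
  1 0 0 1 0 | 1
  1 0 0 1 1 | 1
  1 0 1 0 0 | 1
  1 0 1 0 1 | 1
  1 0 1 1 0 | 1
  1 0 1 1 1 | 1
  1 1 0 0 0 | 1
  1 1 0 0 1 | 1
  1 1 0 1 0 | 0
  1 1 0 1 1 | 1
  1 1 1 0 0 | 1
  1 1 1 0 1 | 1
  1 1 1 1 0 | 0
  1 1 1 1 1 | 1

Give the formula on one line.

(((~b & ~e) & d) | ((~a & ~c) | (e | ~d)))

  ~b = 11111111000000001111111100000000
  ~e = 10101010101010101010101010101010
  (~b & ~e) = 10101010000000001010101000000000
  ((~b & ~e) & d) = 00100010000000000010001000000000
  ~a = 11111111111111110000000000000000
  ~c = 11110000111100001111000011110000
  (~a & ~c) = 11110000111100000000000000000000
  ~d = 11001100110011001100110011001100
  (e | ~d) = 11011101110111011101110111011101
  ((~a & ~c) | (e | ~d)) = 11111101111111011101110111011101
  (((~b & ~e) & d) | ((~a & ~c) | (e | ~d))) = 11111111111111011111111111011101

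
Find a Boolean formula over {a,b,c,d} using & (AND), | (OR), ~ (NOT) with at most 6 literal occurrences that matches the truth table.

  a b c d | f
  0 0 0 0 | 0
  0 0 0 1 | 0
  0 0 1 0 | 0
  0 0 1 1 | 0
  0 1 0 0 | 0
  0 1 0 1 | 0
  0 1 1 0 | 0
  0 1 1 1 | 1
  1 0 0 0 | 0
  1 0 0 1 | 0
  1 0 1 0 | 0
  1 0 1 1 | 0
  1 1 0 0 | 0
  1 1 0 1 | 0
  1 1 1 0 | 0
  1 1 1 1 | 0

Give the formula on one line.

  (b & c) = 0000001100000011
  ~a = 1111111100000000
  ((b & c) & ~a) = 0000001100000000
  (d & ((b & c) & ~a)) = 0000000100000000

(d & ((b & c) & ~a))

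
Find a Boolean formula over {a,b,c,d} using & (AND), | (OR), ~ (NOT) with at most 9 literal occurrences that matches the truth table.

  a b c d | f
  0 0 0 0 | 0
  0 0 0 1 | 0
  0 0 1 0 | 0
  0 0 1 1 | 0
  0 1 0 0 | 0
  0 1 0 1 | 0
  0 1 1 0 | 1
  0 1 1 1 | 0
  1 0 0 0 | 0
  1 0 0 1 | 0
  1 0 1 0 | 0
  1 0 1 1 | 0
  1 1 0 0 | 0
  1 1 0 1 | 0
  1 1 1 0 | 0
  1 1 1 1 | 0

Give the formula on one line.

((~d & (c & b)) & ((b | (~b & a)) & (~a | (d | ~b))))

  ~d = 1010101010101010
  (c & b) = 0000001100000011
  (~d & (c & b)) = 0000001000000010
  ~b = 1111000011110000
  (~b & a) = 0000000011110000
  (b | (~b & a)) = 0000111111111111
  ~a = 1111111100000000
  (d | ~b) = 1111010111110101
  (~a | (d | ~b)) = 1111111111110101
  ((b | (~b & a)) & (~a | (d | ~b))) = 0000111111110101
  ((~d & (c & b)) & ((b | (~b & a)) & (~a | (d | ~b)))) = 0000001000000000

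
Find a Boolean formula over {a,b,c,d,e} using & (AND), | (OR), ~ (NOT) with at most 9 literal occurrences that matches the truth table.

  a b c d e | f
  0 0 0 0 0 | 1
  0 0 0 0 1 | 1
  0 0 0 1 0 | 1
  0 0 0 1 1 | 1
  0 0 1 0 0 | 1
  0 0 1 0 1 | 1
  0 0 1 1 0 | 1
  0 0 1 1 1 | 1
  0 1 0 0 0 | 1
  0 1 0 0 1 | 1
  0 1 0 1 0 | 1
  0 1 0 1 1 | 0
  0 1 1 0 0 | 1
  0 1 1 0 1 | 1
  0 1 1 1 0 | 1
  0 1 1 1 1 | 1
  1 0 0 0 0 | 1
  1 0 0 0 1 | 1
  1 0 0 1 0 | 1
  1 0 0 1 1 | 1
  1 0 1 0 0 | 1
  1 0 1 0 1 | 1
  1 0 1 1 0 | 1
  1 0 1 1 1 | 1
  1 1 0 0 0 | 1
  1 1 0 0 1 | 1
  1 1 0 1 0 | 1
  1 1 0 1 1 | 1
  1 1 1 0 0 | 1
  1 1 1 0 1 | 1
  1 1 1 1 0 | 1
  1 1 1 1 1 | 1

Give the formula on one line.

  ~b = 11111111000000001111111100000000
  ~e = 10101010101010101010101010101010
  (~e | a) = 10101010101010101111111111111111
  ~d = 11001100110011001100110011001100
  ((~e | a) | ~d) = 11101110111011101111111111111111
  (~b | ((~e | a) | ~d)) = 11111111111011101111111111111111
  (b & ~d) = 00000000110011000000000011001100
  (~b | (b & ~d)) = 11111111110011001111111111001100
  (c | (~b | (b & ~d))) = 11111111110011111111111111001111
  ((c | (~b | (b & ~d))) & e) = 01010101010001010101010101000101
  ((~b | ((~e | a) | ~d)) | ((c | (~b | (b & ~d))) & e)) = 11111111111011111111111111111111

((~b | ((~e | a) | ~d)) | ((c | (~b | (b & ~d))) & e))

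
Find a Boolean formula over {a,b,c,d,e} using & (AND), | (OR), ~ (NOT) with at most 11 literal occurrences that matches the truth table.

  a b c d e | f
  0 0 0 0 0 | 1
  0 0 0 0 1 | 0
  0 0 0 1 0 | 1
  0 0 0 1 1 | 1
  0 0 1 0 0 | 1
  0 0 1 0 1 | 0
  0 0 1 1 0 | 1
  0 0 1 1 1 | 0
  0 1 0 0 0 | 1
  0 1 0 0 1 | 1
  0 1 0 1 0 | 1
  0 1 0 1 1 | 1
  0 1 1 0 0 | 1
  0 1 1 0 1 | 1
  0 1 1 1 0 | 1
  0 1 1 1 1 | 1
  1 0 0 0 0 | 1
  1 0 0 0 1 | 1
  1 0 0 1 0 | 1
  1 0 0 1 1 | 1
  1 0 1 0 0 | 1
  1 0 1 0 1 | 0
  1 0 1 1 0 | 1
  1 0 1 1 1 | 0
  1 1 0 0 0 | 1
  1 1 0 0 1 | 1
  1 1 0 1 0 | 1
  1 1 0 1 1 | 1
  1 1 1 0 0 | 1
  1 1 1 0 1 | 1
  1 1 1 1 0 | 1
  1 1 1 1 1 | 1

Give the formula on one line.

  (d | a) = 00110011001100111111111111111111
  ~e = 10101010101010101010101010101010
  ~c = 11110000111100001111000011110000
  (~e | ~c) = 11111010111110101111101011111010
  ((d | a) & (~e | ~c)) = 00110010001100101111101011111010
  (((d | a) & (~e | ~c)) | b) = 00110010111111111111101011111111
  ~d = 11001100110011001100110011001100
  (a & b) = 00000000000000000000000011111111
  (~d & (a & b)) = 00000000000000000000000011001100
  (~e | (~d & (a & b))) = 10101010101010101010101011101110
  ((((d | a) & (~e | ~c)) | b) | (~e | (~d & (a & b)))) = 10111010111111111111101011111111

((((d | a) & (~e | ~c)) | b) | (~e | (~d & (a & b))))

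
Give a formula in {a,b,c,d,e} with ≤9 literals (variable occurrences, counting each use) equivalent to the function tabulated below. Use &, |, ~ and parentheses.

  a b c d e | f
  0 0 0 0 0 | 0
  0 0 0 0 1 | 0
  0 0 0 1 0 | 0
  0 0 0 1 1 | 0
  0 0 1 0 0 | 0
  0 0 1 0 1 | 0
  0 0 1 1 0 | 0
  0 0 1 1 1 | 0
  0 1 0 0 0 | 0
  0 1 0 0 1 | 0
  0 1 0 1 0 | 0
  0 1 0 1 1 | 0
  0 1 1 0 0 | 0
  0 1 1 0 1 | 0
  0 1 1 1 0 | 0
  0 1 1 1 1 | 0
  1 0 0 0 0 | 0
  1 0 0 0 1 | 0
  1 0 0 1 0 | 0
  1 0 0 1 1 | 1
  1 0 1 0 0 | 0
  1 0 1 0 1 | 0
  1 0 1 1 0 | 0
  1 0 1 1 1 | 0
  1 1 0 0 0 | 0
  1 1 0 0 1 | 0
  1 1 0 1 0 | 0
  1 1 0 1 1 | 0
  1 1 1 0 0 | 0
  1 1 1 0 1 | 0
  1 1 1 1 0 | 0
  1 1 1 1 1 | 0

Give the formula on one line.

((d & (~a | ~b)) & (e & ((d & a) & (d & ~c))))

  ~a = 11111111111111110000000000000000
  ~b = 11111111000000001111111100000000
  (~a | ~b) = 11111111111111111111111100000000
  (d & (~a | ~b)) = 00110011001100110011001100000000
  (d & a) = 00000000000000000011001100110011
  ~c = 11110000111100001111000011110000
  (d & ~c) = 00110000001100000011000000110000
  ((d & a) & (d & ~c)) = 00000000000000000011000000110000
  (e & ((d & a) & (d & ~c))) = 00000000000000000001000000010000
  ((d & (~a | ~b)) & (e & ((d & a) & (d & ~c)))) = 00000000000000000001000000000000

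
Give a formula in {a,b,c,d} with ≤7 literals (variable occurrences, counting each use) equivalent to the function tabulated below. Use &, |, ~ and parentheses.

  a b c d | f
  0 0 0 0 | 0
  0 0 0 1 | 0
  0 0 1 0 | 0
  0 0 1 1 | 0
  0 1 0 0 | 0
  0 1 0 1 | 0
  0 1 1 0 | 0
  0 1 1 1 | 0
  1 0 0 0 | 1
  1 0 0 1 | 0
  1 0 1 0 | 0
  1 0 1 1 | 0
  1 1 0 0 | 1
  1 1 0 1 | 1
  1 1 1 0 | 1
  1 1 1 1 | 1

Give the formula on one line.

(a & ((~c & ~d) | b))

  ~c = 1100110011001100
  ~d = 1010101010101010
  (~c & ~d) = 1000100010001000
  ((~c & ~d) | b) = 1000111110001111
  (a & ((~c & ~d) | b)) = 0000000010001111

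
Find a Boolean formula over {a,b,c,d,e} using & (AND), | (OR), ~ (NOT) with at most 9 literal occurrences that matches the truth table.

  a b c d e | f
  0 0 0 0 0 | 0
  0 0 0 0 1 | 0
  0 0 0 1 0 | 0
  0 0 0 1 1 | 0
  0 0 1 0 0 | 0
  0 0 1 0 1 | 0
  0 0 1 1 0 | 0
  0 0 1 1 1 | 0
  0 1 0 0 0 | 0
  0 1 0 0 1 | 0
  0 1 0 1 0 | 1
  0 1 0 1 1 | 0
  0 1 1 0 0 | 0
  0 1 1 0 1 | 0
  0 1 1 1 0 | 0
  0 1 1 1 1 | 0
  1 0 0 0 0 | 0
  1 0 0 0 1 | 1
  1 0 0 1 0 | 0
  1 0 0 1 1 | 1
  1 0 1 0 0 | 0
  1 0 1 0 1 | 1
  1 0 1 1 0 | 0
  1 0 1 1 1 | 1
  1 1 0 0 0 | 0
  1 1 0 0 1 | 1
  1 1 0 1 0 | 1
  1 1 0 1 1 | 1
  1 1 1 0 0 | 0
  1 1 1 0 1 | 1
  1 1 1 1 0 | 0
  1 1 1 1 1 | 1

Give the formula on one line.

  ~c = 11110000111100001111000011110000
  (~c & b) = 00000000111100000000000011110000
  (~c | a) = 11110000111100001111111111111111
  ((~c | a) & d) = 00110000001100000011001100110011
  ~e = 10101010101010101010101010101010
  (((~c | a) & d) & ~e) = 00100000001000000010001000100010
  ((~c & b) & (((~c | a) & d) & ~e)) = 00000000001000000000000000100000
  (~e | a) = 10101010101010101111111111111111
  ((~e | a) & e) = 00000000000000000101010101010101
  (((~c & b) & (((~c | a) & d) & ~e)) | ((~e | a) & e)) = 00000000001000000101010101110101

(((~c & b) & (((~c | a) & d) & ~e)) | ((~e | a) & e))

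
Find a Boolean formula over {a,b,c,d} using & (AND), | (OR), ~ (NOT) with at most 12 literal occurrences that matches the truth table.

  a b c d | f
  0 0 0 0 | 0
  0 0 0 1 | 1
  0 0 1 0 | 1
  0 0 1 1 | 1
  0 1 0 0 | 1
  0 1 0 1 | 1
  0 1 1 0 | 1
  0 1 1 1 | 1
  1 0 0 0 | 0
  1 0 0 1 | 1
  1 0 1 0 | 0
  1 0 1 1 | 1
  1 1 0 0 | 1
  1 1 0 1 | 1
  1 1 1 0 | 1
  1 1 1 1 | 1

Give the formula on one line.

  (d & b) = 0000010100000101
  ~b = 1111000011110000
  (d & ~b) = 0101000001010000
  ((d & b) | (d & ~b)) = 0101010101010101
  ~a = 1111111100000000
  (b & ~a) = 0000111100000000
  ((b & ~a) | c) = 0011111100110011
  (~a & ((b & ~a) | c)) = 0011111100000000
  ((~a & ((b & ~a) | c)) | b) = 0011111100001111
  (((d & b) | (d & ~b)) | ((~a & ((b & ~a) | c)) | b)) = 0111111101011111

(((d & b) | (d & ~b)) | ((~a & ((b & ~a) | c)) | b))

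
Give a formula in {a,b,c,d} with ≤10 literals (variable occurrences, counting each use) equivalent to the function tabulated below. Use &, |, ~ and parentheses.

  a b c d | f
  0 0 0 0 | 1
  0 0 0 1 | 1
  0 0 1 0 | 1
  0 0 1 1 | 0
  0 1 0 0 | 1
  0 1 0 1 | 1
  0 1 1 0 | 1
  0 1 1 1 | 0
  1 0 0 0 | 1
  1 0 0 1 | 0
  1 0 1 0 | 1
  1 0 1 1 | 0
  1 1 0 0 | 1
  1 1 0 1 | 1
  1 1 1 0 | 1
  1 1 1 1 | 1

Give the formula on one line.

((~d | (a & b)) | ((~a & (~c | (b & ~a))) & ~c))

  ~d = 1010101010101010
  (a & b) = 0000000000001111
  (~d | (a & b)) = 1010101010101111
  ~a = 1111111100000000
  ~c = 1100110011001100
  (b & ~a) = 0000111100000000
  (~c | (b & ~a)) = 1100111111001100
  (~a & (~c | (b & ~a))) = 1100111100000000
  ((~a & (~c | (b & ~a))) & ~c) = 1100110000000000
  ((~d | (a & b)) | ((~a & (~c | (b & ~a))) & ~c)) = 1110111010101111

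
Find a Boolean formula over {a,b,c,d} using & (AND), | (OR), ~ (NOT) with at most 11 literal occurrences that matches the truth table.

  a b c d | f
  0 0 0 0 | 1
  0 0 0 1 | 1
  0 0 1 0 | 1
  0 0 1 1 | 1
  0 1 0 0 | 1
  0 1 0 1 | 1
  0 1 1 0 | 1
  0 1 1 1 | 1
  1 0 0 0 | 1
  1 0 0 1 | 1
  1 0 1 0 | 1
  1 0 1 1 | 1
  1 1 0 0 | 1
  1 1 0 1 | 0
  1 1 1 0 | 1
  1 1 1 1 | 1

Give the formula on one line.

  ~d = 1010101010101010
  ~c = 1100110011001100
  (~d & ~c) = 1000100010001000
  ~b = 1111000011110000
  ((~d & ~c) | ~b) = 1111100011111000
  ~a = 1111111100000000
  (~a & b) = 0000111100000000
  (c & a) = 0000000000110011
  ((c & a) | ~d) = 1010101010111011
  ((~a & b) | ((c & a) | ~d)) = 1010111110111011
  (((~d & ~c) | ~b) | ((~a & b) | ((c & a) | ~d))) = 1111111111111011

(((~d & ~c) | ~b) | ((~a & b) | ((c & a) | ~d)))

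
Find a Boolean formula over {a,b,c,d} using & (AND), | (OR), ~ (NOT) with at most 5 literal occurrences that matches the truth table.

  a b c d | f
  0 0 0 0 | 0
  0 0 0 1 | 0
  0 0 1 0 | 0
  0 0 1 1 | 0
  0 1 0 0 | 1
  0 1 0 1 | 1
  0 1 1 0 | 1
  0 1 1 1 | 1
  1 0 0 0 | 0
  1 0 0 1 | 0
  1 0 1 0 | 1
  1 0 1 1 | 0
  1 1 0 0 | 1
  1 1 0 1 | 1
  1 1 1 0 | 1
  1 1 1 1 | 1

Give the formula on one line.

(b | ((a & ~d) & c))

  ~d = 1010101010101010
  (a & ~d) = 0000000010101010
  ((a & ~d) & c) = 0000000000100010
  (b | ((a & ~d) & c)) = 0000111100101111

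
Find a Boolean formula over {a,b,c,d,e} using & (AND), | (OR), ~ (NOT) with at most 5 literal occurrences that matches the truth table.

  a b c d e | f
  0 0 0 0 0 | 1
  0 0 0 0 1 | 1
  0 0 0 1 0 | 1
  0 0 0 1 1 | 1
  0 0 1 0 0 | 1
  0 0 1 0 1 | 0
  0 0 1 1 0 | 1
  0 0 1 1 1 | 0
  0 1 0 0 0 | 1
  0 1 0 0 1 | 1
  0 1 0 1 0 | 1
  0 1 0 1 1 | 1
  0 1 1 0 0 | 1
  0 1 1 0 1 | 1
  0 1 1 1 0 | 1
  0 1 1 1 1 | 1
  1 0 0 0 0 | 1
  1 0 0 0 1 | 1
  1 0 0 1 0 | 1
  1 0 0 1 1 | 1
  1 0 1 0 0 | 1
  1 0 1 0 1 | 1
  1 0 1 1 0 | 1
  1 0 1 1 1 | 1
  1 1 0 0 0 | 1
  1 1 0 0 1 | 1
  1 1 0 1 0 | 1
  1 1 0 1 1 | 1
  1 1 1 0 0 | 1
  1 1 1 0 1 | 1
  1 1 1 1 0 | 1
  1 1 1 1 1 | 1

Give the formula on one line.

((b | ~c) | (a | ~e))

  ~c = 11110000111100001111000011110000
  (b | ~c) = 11110000111111111111000011111111
  ~e = 10101010101010101010101010101010
  (a | ~e) = 10101010101010101111111111111111
  ((b | ~c) | (a | ~e)) = 11111010111111111111111111111111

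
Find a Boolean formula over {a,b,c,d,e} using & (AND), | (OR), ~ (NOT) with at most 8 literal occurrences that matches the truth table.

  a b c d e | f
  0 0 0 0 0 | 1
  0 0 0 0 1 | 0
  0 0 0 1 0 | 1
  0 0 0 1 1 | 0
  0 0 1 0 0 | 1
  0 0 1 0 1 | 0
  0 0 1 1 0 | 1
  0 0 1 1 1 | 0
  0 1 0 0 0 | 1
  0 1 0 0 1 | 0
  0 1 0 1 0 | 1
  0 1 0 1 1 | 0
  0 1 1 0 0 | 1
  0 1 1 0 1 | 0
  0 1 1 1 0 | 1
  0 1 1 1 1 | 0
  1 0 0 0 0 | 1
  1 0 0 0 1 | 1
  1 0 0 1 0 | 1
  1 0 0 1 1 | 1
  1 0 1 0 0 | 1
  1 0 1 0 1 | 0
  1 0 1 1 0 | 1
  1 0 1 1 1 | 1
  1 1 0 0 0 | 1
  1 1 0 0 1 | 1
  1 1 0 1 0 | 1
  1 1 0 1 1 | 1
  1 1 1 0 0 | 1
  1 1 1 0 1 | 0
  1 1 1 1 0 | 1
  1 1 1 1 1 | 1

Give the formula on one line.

  ~e = 10101010101010101010101010101010
  (c & ~e) = 00001010000010100000101000001010
  ~a = 11111111111111110000000000000000
  (~e & ~a) = 10101010101010100000000000000000
  ~c = 11110000111100001111000011110000
  (d | ~c) = 11110011111100111111001111110011
  (a & (d | ~c)) = 00000000000000001111001111110011
  ((~e & ~a) | (a & (d | ~c))) = 10101010101010101111001111110011
  ((c & ~e) | ((~e & ~a) | (a & (d | ~c)))) = 10101010101010101111101111111011

((c & ~e) | ((~e & ~a) | (a & (d | ~c))))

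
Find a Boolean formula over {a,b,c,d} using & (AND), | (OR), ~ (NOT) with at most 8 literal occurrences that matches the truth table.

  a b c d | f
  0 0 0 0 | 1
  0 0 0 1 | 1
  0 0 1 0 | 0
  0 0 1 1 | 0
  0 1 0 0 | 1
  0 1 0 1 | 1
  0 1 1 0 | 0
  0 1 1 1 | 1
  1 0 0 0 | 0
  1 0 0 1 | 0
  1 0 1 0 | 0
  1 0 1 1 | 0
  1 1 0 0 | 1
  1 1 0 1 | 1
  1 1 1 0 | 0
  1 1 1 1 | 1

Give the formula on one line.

((~c & (~a | b)) | (b & d))

  ~c = 1100110011001100
  ~a = 1111111100000000
  (~a | b) = 1111111100001111
  (~c & (~a | b)) = 1100110000001100
  (b & d) = 0000010100000101
  ((~c & (~a | b)) | (b & d)) = 1100110100001101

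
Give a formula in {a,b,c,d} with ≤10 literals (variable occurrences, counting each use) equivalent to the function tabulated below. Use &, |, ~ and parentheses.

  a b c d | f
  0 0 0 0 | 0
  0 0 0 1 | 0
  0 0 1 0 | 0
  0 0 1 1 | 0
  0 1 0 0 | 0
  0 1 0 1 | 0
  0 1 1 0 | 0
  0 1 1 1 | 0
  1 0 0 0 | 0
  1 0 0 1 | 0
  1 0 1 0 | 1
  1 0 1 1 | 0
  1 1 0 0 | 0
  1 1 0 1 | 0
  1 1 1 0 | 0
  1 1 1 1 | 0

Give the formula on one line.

  ~a = 1111111100000000
  (c | ~a) = 1111111100110011
  ~d = 1010101010101010
  (~d & a) = 0000000010101010
  ~c = 1100110011001100
  ((~d & a) | ~c) = 1100110011101110
  ((c | ~a) & ((~d & a) | ~c)) = 1100110000100010
  (((c | ~a) & ((~d & a) | ~c)) & ~d) = 1000100000100010
  ~b = 1111000011110000
  (~b & a) = 0000000011110000
  (d | (~b & a)) = 0101010111110101
  ((((c | ~a) & ((~d & a) | ~c)) & ~d) & (d | (~b & a))) = 0000000000100000

((((c | ~a) & ((~d & a) | ~c)) & ~d) & (d | (~b & a)))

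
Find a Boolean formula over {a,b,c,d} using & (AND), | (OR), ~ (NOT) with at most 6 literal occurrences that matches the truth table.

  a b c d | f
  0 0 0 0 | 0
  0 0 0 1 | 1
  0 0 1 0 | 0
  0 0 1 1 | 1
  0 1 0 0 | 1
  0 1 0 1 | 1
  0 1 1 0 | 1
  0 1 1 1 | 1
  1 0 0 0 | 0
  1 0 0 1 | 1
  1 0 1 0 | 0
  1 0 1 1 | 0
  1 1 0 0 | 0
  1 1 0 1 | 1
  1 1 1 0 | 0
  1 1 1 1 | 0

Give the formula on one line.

((~a | ((~c & d) & a)) & (b | d))

  ~a = 1111111100000000
  ~c = 1100110011001100
  (~c & d) = 0100010001000100
  ((~c & d) & a) = 0000000001000100
  (~a | ((~c & d) & a)) = 1111111101000100
  (b | d) = 0101111101011111
  ((~a | ((~c & d) & a)) & (b | d)) = 0101111101000100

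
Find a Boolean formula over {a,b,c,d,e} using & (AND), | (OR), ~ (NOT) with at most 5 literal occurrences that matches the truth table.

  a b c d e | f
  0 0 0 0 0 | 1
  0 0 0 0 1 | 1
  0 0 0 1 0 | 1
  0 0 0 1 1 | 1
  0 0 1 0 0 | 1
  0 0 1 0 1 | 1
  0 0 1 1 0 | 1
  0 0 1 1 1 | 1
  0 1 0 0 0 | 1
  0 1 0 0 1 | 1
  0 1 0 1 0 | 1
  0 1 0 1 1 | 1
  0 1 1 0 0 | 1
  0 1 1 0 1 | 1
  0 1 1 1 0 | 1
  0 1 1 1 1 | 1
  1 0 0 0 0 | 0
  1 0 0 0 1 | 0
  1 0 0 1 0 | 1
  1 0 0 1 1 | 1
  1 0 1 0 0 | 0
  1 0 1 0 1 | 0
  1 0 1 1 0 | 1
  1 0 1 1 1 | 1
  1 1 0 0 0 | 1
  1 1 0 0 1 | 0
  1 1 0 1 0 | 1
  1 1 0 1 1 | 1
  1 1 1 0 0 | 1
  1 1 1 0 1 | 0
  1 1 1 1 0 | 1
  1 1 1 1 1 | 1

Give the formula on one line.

  ~e = 10101010101010101010101010101010
  (b & ~e) = 00000000101010100000000010101010
  ~d = 11001100110011001100110011001100
  ((b & ~e) & ~d) = 00000000100010000000000010001000
  ~a = 11111111111111110000000000000000
  (d | ~a) = 11111111111111110011001100110011
  (((b & ~e) & ~d) | (d | ~a)) = 11111111111111110011001110111011

(((b & ~e) & ~d) | (d | ~a))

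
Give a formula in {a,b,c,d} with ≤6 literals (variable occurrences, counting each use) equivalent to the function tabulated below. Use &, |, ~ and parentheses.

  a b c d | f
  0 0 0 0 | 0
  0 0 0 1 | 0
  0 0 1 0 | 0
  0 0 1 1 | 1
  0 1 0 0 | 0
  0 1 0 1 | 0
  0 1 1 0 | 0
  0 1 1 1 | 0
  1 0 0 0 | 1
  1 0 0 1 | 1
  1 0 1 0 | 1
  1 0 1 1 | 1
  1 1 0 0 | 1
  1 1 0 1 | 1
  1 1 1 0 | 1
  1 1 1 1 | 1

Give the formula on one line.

(a | ((c & ~b) & (c & d)))

  ~b = 1111000011110000
  (c & ~b) = 0011000000110000
  (c & d) = 0001000100010001
  ((c & ~b) & (c & d)) = 0001000000010000
  (a | ((c & ~b) & (c & d))) = 0001000011111111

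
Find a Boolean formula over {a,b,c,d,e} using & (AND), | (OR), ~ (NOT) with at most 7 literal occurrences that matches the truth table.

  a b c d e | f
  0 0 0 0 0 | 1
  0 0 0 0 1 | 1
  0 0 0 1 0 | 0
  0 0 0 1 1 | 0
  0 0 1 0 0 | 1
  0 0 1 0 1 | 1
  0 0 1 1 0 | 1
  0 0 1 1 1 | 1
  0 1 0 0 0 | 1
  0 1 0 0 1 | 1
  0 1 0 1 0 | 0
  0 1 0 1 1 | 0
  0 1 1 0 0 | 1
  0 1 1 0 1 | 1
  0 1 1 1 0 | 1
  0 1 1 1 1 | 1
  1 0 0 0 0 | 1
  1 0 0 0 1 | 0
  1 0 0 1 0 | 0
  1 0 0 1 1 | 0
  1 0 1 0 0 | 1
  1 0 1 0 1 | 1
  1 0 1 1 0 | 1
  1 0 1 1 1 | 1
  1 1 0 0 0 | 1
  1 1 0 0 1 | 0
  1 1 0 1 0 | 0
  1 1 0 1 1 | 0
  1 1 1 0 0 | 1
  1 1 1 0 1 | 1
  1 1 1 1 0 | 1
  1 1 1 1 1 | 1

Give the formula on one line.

  ~a = 11111111111111110000000000000000
  ~c = 11110000111100001111000011110000
  (~a & ~c) = 11110000111100000000000000000000
  ~e = 10101010101010101010101010101010
  (~e | c) = 10101111101011111010111110101111
  ((~a & ~c) | (~e | c)) = 11111111111111111010111110101111
  ~d = 11001100110011001100110011001100
  (((~a & ~c) | (~e | c)) & ~d) = 11001100110011001000110010001100
  (c | (((~a & ~c) | (~e | c)) & ~d)) = 11001111110011111000111110001111

(c | (((~a & ~c) | (~e | c)) & ~d))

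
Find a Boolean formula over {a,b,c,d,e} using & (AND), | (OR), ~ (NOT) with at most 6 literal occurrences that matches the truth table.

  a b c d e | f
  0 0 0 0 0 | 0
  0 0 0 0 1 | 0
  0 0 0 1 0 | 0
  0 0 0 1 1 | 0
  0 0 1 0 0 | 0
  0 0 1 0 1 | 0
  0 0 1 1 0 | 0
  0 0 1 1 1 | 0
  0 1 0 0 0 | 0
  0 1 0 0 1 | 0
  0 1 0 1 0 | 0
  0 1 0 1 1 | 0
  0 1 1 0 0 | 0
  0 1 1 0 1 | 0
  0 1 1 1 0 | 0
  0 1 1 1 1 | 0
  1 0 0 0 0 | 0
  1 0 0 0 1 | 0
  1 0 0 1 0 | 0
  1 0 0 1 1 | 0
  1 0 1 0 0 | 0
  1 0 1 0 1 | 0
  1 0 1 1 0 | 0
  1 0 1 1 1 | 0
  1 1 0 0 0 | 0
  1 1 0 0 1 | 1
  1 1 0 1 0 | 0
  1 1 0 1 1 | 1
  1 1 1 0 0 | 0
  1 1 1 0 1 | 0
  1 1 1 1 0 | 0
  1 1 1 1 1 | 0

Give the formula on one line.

(((~c | ~b) & e) & ((a & b) | ~e))

  ~c = 11110000111100001111000011110000
  ~b = 11111111000000001111111100000000
  (~c | ~b) = 11111111111100001111111111110000
  ((~c | ~b) & e) = 01010101010100000101010101010000
  (a & b) = 00000000000000000000000011111111
  ~e = 10101010101010101010101010101010
  ((a & b) | ~e) = 10101010101010101010101011111111
  (((~c | ~b) & e) & ((a & b) | ~e)) = 00000000000000000000000001010000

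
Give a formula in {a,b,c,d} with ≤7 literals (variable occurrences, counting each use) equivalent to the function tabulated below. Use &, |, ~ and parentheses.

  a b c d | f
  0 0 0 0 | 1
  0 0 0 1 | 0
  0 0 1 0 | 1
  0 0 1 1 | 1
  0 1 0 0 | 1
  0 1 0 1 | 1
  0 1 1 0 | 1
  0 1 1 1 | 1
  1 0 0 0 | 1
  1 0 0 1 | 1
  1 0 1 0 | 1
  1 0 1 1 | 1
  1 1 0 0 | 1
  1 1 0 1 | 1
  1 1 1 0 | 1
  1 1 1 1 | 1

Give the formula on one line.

((a | (b | ~d)) | (c & ~b))

  ~d = 1010101010101010
  (b | ~d) = 1010111110101111
  (a | (b | ~d)) = 1010111111111111
  ~b = 1111000011110000
  (c & ~b) = 0011000000110000
  ((a | (b | ~d)) | (c & ~b)) = 1011111111111111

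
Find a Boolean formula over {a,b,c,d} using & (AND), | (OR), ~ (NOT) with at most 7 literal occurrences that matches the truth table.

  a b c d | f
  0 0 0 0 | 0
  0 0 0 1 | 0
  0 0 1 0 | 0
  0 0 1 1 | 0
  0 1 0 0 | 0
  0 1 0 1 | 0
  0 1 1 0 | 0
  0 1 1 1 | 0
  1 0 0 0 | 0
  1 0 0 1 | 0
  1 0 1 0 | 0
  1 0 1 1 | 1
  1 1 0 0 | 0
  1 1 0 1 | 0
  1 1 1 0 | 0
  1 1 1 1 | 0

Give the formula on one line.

((c & d) & ((c & ~b) & (a & c)))

  (c & d) = 0001000100010001
  ~b = 1111000011110000
  (c & ~b) = 0011000000110000
  (a & c) = 0000000000110011
  ((c & ~b) & (a & c)) = 0000000000110000
  ((c & d) & ((c & ~b) & (a & c))) = 0000000000010000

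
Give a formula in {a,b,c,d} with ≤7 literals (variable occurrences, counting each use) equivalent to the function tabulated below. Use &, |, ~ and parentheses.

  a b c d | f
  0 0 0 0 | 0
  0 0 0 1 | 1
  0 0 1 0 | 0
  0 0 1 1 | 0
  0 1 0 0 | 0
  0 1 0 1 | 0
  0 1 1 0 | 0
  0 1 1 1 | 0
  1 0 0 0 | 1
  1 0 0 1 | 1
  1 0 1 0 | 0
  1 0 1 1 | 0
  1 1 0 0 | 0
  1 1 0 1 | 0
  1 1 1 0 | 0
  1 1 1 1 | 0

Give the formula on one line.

  ~b = 1111000011110000
  ~c = 1100110011001100
  (a | d) = 0101010111111111
  (~c & (a | d)) = 0100010011001100
  (~b & (~c & (a | d))) = 0100000011000000

(~b & (~c & (a | d)))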